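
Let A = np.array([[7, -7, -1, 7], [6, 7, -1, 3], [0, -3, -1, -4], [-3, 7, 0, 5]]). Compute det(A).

The determinant is -1003.

Expand along row 3 (it has 1 zero):
  − (-3) · M_32   where M_32 = det([7 -1 7; 6 -1 3; -3 0 5]) = -17
  + (-1) · M_33   where M_33 = det([7 -7 7; 6 7 3; -3 7 5]) = 812
  − (-4) · M_34   where M_34 = det([7 -7 -1; 6 7 -1; -3 7 0]) = -35
det = (-1)·(-3)·(-17) + (+1)·(-1)·(812) + (-1)·(-4)·(-35) = -1003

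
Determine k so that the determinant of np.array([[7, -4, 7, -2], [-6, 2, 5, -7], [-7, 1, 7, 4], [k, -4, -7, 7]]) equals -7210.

Expanding along the row containing k, det(A) is linear in k: det(A) = (399)·k + (-4816).
Set (399)·k + (-4816) = -7210  ⇒  (399)·k = -2394  ⇒  k = -6.

-6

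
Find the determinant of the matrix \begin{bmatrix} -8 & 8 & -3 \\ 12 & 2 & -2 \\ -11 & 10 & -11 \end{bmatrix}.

822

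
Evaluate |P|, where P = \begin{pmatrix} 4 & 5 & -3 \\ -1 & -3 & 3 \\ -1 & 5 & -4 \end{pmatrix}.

Expand along row 1:
  + 4 · |-3 3; 5 -4| = 4·(12 − 15) = -12
  − 5 · |-1 3; -1 -4| = −5·(4 − (-3)) = -35
  + (-3) · |-1 -3; -1 5| = (-3)·(-5 − 3) = 24
Sum: (-12) + (-35) + (24) = -23

det(P) = -23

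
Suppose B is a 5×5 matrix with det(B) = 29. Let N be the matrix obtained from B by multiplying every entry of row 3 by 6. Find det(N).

|N| = 174

Scaling one row by 6 multiplies the determinant by 6.
det(N) = (6)·(29) = 174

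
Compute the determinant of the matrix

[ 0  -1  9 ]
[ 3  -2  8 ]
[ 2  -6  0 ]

Expand along column 1:
  − 3 · |-1 9; -6 0| = −3·(0 − (-54)) = -162
  + 2 · |-1 9; -2 8| = 2·(-8 − (-18)) = 20
Sum: (-162) + (20) = -142

-142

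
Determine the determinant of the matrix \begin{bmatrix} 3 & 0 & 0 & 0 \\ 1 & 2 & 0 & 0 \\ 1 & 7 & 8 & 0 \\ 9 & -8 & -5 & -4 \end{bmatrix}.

-192

The matrix is lower triangular, so the determinant is the product of the diagonal entries:
det = (3) · (2) · (8) · (-4) = -192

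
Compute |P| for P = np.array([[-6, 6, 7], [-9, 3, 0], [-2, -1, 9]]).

Expand along row 2:
  − (-9) · |6 7; -1 9| = −(-9)·(54 − (-7)) = 549
  + 3 · |-6 7; -2 9| = 3·(-54 − (-14)) = -120
Sum: (549) + (-120) = 429

|P| = 429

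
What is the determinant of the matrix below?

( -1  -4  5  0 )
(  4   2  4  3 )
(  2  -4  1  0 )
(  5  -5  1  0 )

Expand along column 4 (it has 3 zeros):
  + (3) · M_24   where M_24 = det([-1 -4 5; 2 -4 1; 5 -5 1]) = 37
det = (+1)·(3)·(37) = 111

The determinant is 111.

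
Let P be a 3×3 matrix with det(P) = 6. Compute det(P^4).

det(P^4) = (det P)^4 = (6)^4 = 1296

1296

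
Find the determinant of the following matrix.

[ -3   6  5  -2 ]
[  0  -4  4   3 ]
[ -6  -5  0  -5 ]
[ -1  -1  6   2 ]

The determinant is 85.

Expand along row 2 (it has 1 zero):
  + (-4) · M_22   where M_22 = det([-3 5 -2; -6 0 -5; -1 6 2]) = 67
  − (4) · M_23   where M_23 = det([-3 6 -2; -6 -5 -5; -1 -1 2]) = 145
  + (3) · M_24   where M_24 = det([-3 6 5; -6 -5 0; -1 -1 6]) = 311
det = (+1)·(-4)·(67) + (-1)·(4)·(145) + (+1)·(3)·(311) = 85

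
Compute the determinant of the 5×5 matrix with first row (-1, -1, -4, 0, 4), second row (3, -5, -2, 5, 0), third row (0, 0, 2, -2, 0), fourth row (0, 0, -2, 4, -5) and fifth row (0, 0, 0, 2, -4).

The matrix is block upper-triangular with a 2×2 block and a 3×3 block on the diagonal, so its determinant equals the product of the determinants of the diagonal blocks.
det of the 2×2 block = 8
det of the 3×3 block = 4
det = (8)·(4) = 32

32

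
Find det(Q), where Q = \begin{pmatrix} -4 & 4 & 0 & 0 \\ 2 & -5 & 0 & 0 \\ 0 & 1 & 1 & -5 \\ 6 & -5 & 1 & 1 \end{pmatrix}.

det(Q) = 72

Q is block lower-triangular with a 2×2 block and a 2×2 block on the diagonal, so its determinant equals the product of the determinants of the diagonal blocks.
det of the 2×2 block = 12
det of the 2×2 block = 6
det = (12)·(6) = 72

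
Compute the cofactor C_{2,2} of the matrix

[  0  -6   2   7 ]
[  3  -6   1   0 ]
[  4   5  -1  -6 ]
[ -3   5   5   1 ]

Delete row 2 and column 2; the remaining 3×3 submatrix is [0 2 7; 4 -1 -6; -3 5 1].
Its determinant is 147.
The cofactor carries sign (−1)^(2+2) = +1, so C_{2,2} = +(147) = 147.

The cofactor is 147.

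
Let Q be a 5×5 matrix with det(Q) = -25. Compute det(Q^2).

det(Q^2) = (det Q)^2 = (-25)^2 = 625

625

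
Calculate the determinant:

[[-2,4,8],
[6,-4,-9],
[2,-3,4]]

-162

Expand along row 1:
  + (-2) · |-4 -9; -3 4| = (-2)·(-16 − 27) = 86
  − 4 · |6 -9; 2 4| = −4·(24 − (-18)) = -168
  + 8 · |6 -4; 2 -3| = 8·(-18 − (-8)) = -80
Sum: (86) + (-168) + (-80) = -162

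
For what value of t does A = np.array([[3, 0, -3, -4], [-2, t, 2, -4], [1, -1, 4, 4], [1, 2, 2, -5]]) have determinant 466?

-2

Expanding along the row containing t, det(A) is linear in t: det(A) = (-103)·t + (260).
Set (-103)·t + (260) = 466  ⇒  (-103)·t = 206  ⇒  t = -2.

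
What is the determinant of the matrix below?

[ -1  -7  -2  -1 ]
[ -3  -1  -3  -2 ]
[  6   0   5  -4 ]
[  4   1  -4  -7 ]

Expand along row 3 (it has 1 zero):
  + (6) · M_31   where M_31 = det([-7 -2 -1; -1 -3 -2; 1 -4 -7]) = -80
  + (5) · M_33   where M_33 = det([-1 -7 -1; -3 -1 -2; 4 1 -7]) = 193
  − (-4) · M_34   where M_34 = det([-1 -7 -2; -3 -1 -3; 4 1 -4]) = 159
det = (+1)·(6)·(-80) + (+1)·(5)·(193) + (-1)·(-4)·(159) = 1121

The determinant is 1121.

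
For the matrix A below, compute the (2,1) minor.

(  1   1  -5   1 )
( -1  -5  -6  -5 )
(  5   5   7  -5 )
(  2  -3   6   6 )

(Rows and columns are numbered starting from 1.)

Delete row 2 and column 1; the remaining 3×3 submatrix is [1 -5 1; 5 7 -5; -3 6 6].
Its determinant is 198.

198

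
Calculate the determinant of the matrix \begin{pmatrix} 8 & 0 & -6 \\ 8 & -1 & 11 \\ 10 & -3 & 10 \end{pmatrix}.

268

Expand along row 1:
  + 8 · |-1 11; -3 10| = 8·(-10 − (-33)) = 184
  + (-6) · |8 -1; 10 -3| = (-6)·(-24 − (-10)) = 84
Sum: (184) + (84) = 268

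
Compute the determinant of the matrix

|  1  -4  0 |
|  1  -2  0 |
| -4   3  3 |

6

Expand along column 3:
  + 3 · |1 -4; 1 -2| = 3·(-2 − (-4)) = 6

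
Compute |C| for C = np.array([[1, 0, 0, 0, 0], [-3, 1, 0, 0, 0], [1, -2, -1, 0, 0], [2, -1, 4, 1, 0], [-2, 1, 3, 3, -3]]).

det(C) = 3

C is lower triangular, so det(C) is the product of the diagonal entries:
det = (1) · (1) · (-1) · (1) · (-3) = 3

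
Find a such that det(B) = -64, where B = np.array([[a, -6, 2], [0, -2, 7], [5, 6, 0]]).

-3

Expanding along the row containing a, det(B) is linear in a: det(B) = (-42)·a + (-190).
Set (-42)·a + (-190) = -64  ⇒  (-42)·a = 126  ⇒  a = -3.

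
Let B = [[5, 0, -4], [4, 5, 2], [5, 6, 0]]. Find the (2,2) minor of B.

Delete row 2 and column 2; the remaining 2×2 submatrix is [5 -4; 5 0].
Its determinant is 5·0 − (-4)·5 = 20.

20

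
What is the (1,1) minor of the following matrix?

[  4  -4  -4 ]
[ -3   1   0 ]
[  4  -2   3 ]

The minor is 3.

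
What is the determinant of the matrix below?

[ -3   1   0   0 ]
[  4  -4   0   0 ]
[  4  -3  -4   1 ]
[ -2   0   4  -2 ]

The matrix is block lower-triangular with a 2×2 block and a 2×2 block on the diagonal, so its determinant equals the product of the determinants of the diagonal blocks.
det of the 2×2 block = 8
det of the 2×2 block = 4
det = (8)·(4) = 32

The determinant is 32.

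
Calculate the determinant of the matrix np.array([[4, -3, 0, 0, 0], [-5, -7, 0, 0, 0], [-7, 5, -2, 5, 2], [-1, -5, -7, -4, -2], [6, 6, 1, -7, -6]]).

The determinant is 5762.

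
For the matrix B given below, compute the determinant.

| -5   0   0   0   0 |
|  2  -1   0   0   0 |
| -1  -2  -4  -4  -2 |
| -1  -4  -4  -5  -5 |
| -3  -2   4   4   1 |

det(B) = -20

B is block lower-triangular with a 2×2 block and a 3×3 block on the diagonal, so its determinant equals the product of the determinants of the diagonal blocks.
det of the 2×2 block = 5
det of the 3×3 block = -4
det = (5)·(-4) = -20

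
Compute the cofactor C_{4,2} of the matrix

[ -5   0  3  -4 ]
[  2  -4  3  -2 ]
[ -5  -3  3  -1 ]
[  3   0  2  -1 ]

The cofactor is -63.

Delete row 4 and column 2; the remaining 3×3 submatrix is [-5 3 -4; 2 3 -2; -5 3 -1].
Its determinant is -63.
The cofactor carries sign (−1)^(4+2) = +1, so C_{4,2} = +(-63) = -63.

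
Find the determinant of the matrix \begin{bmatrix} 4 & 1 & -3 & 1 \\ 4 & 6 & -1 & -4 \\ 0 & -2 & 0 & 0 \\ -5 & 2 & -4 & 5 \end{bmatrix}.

The determinant is -210.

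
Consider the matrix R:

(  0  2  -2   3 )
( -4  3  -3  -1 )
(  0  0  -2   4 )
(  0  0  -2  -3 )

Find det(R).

R is block upper-triangular with a 2×2 block and a 2×2 block on the diagonal, so its determinant equals the product of the determinants of the diagonal blocks.
det of the 2×2 block = 8
det of the 2×2 block = 14
det = (8)·(14) = 112

The determinant is 112.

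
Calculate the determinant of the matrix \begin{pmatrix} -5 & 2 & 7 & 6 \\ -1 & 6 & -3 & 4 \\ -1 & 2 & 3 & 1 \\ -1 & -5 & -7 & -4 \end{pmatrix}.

Expand along row 1:
  + (-5) · M_11   where M_11 = det([6 -3 4; 2 3 1; -5 -7 -4]) = -35
  − (2) · M_12   where M_12 = det([-1 -3 4; -1 3 1; -1 -7 -4]) = 60
  + (7) · M_13   where M_13 = det([-1 6 4; -1 2 1; -1 -5 -4]) = 1
  − (6) · M_14   where M_14 = det([-1 6 -3; -1 2 3; -1 -5 -7]) = -82
det = (+1)·(-5)·(-35) + (-1)·(2)·(60) + (+1)·(7)·(1) + (-1)·(6)·(-82) = 554

554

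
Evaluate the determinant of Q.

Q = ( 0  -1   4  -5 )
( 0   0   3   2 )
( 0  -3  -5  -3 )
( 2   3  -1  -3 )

|Q| = 140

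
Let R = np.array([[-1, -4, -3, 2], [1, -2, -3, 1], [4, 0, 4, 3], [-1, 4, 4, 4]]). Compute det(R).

Expand along row 3 (it has 1 zero):
  + (4) · M_31   where M_31 = det([-4 -3 2; -2 -3 1; 4 4 4]) = 36
  + (4) · M_33   where M_33 = det([-1 -4 2; 1 -2 1; -1 4 4]) = 36
  − (3) · M_34   where M_34 = det([-1 -4 -3; 1 -2 -3; -1 4 4]) = -6
det = (+1)·(4)·(36) + (+1)·(4)·(36) + (-1)·(3)·(-6) = 306

det(R) = 306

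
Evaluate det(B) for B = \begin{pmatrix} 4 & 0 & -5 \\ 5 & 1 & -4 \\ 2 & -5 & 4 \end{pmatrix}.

Expand along column 2:
  + 1 · |4 -5; 2 4| = 1·(16 − (-10)) = 26
  − (-5) · |4 -5; 5 -4| = −(-5)·(-16 − (-25)) = 45
Sum: (26) + (45) = 71

|B| = 71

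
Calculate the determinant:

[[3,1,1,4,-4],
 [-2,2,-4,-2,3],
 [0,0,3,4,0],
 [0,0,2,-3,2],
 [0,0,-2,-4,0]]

64

The matrix is block upper-triangular with a 2×2 block and a 3×3 block on the diagonal, so its determinant equals the product of the determinants of the diagonal blocks.
det of the 2×2 block = 8
det of the 3×3 block = 8
det = (8)·(8) = 64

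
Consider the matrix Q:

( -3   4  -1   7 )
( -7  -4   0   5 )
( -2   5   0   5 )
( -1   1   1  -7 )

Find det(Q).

Expand along column 3 (it has 2 zeros):
  + (-1) · M_13   where M_13 = det([-7 -4 5; -2 5 5; -1 1 -7]) = 371
  − (1) · M_43   where M_43 = det([-3 4 7; -7 -4 5; -2 5 5]) = -66
det = (+1)·(-1)·(371) + (-1)·(1)·(-66) = -305

-305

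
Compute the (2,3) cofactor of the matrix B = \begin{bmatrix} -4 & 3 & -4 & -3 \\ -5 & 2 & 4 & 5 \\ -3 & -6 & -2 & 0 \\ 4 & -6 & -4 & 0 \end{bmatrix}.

126

Delete row 2 and column 3; the remaining 3×3 submatrix is [-4 3 -3; -3 -6 0; 4 -6 0].
Its determinant is -126.
The cofactor carries sign (−1)^(2+3) = −1, so C_{2,3} = −(-126) = 126.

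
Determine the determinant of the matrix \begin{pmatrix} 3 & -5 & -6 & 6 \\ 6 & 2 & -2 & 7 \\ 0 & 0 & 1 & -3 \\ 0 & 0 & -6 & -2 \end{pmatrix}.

-720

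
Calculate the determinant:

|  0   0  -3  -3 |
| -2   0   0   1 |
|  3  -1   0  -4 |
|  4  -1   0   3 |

Expand along column 3 (it has 3 zeros):
  + (-3) · M_13   where M_13 = det([-2 0 1; 3 -1 -4; 4 -1 3]) = 15
det = (+1)·(-3)·(15) = -45

-45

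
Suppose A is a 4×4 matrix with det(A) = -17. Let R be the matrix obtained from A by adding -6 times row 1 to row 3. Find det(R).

Adding a multiple of one row to another leaves the determinant unchanged.
det(R) = (1)·(-17) = -17

-17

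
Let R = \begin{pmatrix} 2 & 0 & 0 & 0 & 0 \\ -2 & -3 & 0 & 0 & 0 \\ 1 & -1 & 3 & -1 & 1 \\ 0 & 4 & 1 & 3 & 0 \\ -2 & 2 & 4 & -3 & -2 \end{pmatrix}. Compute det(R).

R is block lower-triangular with a 2×2 block and a 3×3 block on the diagonal, so its determinant equals the product of the determinants of the diagonal blocks.
det of the 2×2 block = -6
det of the 3×3 block = -35
det = (-6)·(-35) = 210

210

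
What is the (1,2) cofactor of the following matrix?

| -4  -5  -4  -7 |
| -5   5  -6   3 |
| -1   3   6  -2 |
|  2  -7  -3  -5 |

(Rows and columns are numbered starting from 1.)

Delete row 1 and column 2; the remaining 3×3 submatrix is [-5 -6 3; -1 6 -2; 2 -3 -5].
Its determinant is 207.
The cofactor carries sign (−1)^(1+2) = −1, so C_{1,2} = −(207) = -207.

-207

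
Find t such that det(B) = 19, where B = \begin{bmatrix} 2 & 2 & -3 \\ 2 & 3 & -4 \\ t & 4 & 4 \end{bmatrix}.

Expanding along the column containing t, det(B) is linear in t: det(B) = (1)·t + (16).
Set (1)·t + (16) = 19  ⇒  (1)·t = 3  ⇒  t = 3.

3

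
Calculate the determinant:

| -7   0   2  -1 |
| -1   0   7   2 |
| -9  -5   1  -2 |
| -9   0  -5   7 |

-2515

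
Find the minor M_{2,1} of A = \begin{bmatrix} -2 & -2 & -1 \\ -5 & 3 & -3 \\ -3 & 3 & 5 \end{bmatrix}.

The minor is -7.

Delete row 2 and column 1; the remaining 2×2 submatrix is [-2 -1; 3 5].
Its determinant is (-2)·5 − (-1)·3 = -7.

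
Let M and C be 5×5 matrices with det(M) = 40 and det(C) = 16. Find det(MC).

640

det(MC) = det(M)·det(C) = (40)·(16) = 640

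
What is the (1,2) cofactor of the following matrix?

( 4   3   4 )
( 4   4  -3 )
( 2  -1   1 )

-10

Delete row 1 and column 2; the remaining 2×2 submatrix is [4 -3; 2 1].
Its determinant is 4·1 − (-3)·2 = 10.
The cofactor carries sign (−1)^(1+2) = −1, so C_{1,2} = −(10) = -10.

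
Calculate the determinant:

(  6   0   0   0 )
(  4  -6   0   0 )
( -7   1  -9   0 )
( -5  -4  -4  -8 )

The matrix is lower triangular, so the determinant is the product of the diagonal entries:
det = (6) · (-6) · (-9) · (-8) = -2592

-2592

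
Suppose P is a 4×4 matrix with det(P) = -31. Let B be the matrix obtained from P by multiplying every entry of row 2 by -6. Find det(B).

The determinant is 186.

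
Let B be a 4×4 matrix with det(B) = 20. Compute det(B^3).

8000

det(B^3) = (det B)^3 = (20)^3 = 8000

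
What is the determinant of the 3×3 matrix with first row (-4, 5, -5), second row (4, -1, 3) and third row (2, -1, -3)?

Expand along row 1:
  + (-4) · |-1 3; -1 -3| = (-4)·(3 − (-3)) = -24
  − 5 · |4 3; 2 -3| = −5·(-12 − 6) = 90
  + (-5) · |4 -1; 2 -1| = (-5)·(-4 − (-2)) = 10
Sum: (-24) + (90) + (10) = 76

The determinant is 76.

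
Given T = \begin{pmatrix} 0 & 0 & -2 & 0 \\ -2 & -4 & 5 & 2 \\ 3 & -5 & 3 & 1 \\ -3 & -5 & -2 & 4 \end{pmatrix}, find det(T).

|T| = -60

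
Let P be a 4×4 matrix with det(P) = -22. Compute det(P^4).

234256

det(P^4) = (det P)^4 = (-22)^4 = 234256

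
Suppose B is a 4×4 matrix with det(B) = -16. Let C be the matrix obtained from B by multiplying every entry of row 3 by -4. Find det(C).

Scaling one row by -4 multiplies the determinant by -4.
det(C) = (-4)·(-16) = 64

64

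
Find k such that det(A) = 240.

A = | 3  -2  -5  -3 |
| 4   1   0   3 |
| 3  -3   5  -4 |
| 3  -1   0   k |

1

Expanding along the column containing k, det(A) is linear in k: det(A) = (130)·k + (110).
Set (130)·k + (110) = 240  ⇒  (130)·k = 130  ⇒  k = 1.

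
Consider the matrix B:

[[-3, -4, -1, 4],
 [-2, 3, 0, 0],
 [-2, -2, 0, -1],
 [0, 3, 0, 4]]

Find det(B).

-34

Expand along column 3 (it has 3 zeros):
  + (-1) · M_13   where M_13 = det([-2 3 0; -2 -2 -1; 0 3 4]) = 34
det = (+1)·(-1)·(34) = -34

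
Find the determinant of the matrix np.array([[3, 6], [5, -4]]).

The determinant is -42.

det = 3·(-4) − 6·5 = -12 − 30 = -42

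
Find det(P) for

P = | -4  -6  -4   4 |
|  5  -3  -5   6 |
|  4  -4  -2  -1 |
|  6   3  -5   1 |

Expand along row 1:
  + (-4) · M_11   where M_11 = det([-3 -5 6; -4 -2 -1; 3 -5 1]) = 172
  − (-6) · M_12   where M_12 = det([5 -5 6; 4 -2 -1; 6 -5 1]) = -33
  + (-4) · M_13   where M_13 = det([5 -3 6; 4 -4 -1; 6 3 1]) = 241
  − (4) · M_14   where M_14 = det([5 -3 -5; 4 -4 -2; 6 3 -5]) = -74
det = (+1)·(-4)·(172) + (-1)·(-6)·(-33) + (+1)·(-4)·(241) + (-1)·(4)·(-74) = -1554

|P| = -1554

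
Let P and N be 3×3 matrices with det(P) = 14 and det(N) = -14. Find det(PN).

|PN| = -196

det(PN) = det(P)·det(N) = (14)·(-14) = -196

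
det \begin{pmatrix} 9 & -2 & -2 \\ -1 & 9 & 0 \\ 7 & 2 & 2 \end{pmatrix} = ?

Expand along row 2:
  − (-1) · |-2 -2; 2 2| = −(-1)·(-4 − (-4)) = 0
  + 9 · |9 -2; 7 2| = 9·(18 − (-14)) = 288
Sum: (0) + (288) = 288

The determinant is 288.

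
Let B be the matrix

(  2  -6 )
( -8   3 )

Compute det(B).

det(B) = 2·3 − (-6)·(-8) = 6 − 48 = -42

The determinant is -42.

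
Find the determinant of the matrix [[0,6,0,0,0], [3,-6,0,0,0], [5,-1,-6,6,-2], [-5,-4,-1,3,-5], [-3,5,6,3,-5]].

The matrix is block lower-triangular with a 2×2 block and a 3×3 block on the diagonal, so its determinant equals the product of the determinants of the diagonal blocks.
det of the 2×2 block = -18
det of the 3×3 block = -168
det = (-18)·(-168) = 3024

The determinant is 3024.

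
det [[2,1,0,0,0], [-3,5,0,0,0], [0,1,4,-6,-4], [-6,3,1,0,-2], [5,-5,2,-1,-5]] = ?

The matrix is block lower-triangular with a 2×2 block and a 3×3 block on the diagonal, so its determinant equals the product of the determinants of the diagonal blocks.
det of the 2×2 block = 13
det of the 3×3 block = -10
det = (13)·(-10) = -130

-130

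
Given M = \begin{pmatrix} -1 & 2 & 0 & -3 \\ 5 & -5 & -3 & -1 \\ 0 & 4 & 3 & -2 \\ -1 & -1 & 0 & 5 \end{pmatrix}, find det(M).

Expand along column 3 (it has 2 zeros):
  − (-3) · M_23   where M_23 = det([-1 2 -3; 0 4 -2; -1 -1 5]) = -26
  + (3) · M_33   where M_33 = det([-1 2 -3; 5 -5 -1; -1 -1 5]) = 8
det = (-1)·(-3)·(-26) + (+1)·(3)·(8) = -54

-54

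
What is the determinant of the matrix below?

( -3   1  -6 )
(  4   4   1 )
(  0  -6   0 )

Expand along row 3:
  − (-6) · |-3 -6; 4 1| = −(-6)·(-3 − (-24)) = 126

126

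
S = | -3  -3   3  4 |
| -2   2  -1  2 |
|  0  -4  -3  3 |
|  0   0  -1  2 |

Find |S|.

Expand along row 4 (it has 2 zeros):
  − (-1) · M_43   where M_43 = det([-3 -3 4; -2 2 2; 0 -4 3]) = -28
  + (2) · M_44   where M_44 = det([-3 -3 3; -2 2 -1; 0 -4 -3]) = 72
det = (-1)·(-1)·(-28) + (+1)·(2)·(72) = 116

det(S) = 116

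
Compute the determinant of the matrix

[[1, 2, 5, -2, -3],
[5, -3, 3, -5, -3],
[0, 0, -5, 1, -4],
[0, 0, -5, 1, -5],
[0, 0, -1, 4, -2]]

The matrix is block upper-triangular with a 2×2 block and a 3×3 block on the diagonal, so its determinant equals the product of the determinants of the diagonal blocks.
det of the 2×2 block = -13
det of the 3×3 block = -19
det = (-13)·(-19) = 247

247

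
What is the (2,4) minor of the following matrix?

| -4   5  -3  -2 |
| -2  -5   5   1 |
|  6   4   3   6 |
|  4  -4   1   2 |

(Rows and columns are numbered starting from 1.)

86

Delete row 2 and column 4; the remaining 3×3 submatrix is [-4 5 -3; 6 4 3; 4 -4 1].
Its determinant is 86.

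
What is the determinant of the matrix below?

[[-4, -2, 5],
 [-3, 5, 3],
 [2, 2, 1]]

-94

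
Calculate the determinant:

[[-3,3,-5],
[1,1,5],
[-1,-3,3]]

-68

Expand along row 1:
  + (-3) · |1 5; -3 3| = (-3)·(3 − (-15)) = -54
  − 3 · |1 5; -1 3| = −3·(3 − (-5)) = -24
  + (-5) · |1 1; -1 -3| = (-5)·(-3 − (-1)) = 10
Sum: (-54) + (-24) + (10) = -68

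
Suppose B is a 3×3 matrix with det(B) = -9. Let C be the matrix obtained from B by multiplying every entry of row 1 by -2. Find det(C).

Scaling one row by -2 multiplies the determinant by -2.
det(C) = (-2)·(-9) = 18

18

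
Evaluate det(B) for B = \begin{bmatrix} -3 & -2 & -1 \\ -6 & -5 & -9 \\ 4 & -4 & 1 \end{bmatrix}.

139

Expand along row 1:
  + (-3) · |-5 -9; -4 1| = (-3)·(-5 − 36) = 123
  − (-2) · |-6 -9; 4 1| = −(-2)·(-6 − (-36)) = 60
  + (-1) · |-6 -5; 4 -4| = (-1)·(24 − (-20)) = -44
Sum: (123) + (60) + (-44) = 139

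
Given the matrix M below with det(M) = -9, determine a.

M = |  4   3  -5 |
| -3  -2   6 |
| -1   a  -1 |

0

Expanding along the row containing a, det(M) is linear in a: det(M) = (-9)·a + (-9).
Set (-9)·a + (-9) = -9  ⇒  (-9)·a = 0  ⇒  a = 0.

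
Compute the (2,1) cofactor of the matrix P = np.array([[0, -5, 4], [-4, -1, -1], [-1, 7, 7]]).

The cofactor is 63.

Delete row 2 and column 1; the remaining 2×2 submatrix is [-5 4; 7 7].
Its determinant is (-5)·7 − 4·7 = -63.
The cofactor carries sign (−1)^(2+1) = −1, so C_{2,1} = −(-63) = 63.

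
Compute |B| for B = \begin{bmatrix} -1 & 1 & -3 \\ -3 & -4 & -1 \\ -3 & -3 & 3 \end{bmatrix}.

36

Expand along row 1:
  + (-1) · |-4 -1; -3 3| = (-1)·(-12 − 3) = 15
  − 1 · |-3 -1; -3 3| = −1·(-9 − 3) = 12
  + (-3) · |-3 -4; -3 -3| = (-3)·(9 − 12) = 9
Sum: (15) + (12) + (9) = 36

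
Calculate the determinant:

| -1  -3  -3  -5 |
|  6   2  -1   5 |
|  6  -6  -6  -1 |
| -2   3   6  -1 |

-501

Expand along row 1:
  + (-1) · M_11   where M_11 = det([2 -1 5; -6 -6 -1; 3 6 -1]) = -57
  − (-3) · M_12   where M_12 = det([6 -1 5; 6 -6 -1; -2 6 -1]) = 184
  + (-3) · M_13   where M_13 = det([6 2 5; 6 -6 -1; -2 3 -1]) = 100
  − (-5) · M_14   where M_14 = det([6 2 -1; 6 -6 -6; -2 3 6]) = -162
det = (+1)·(-1)·(-57) + (-1)·(-3)·(184) + (+1)·(-3)·(100) + (-1)·(-5)·(-162) = -501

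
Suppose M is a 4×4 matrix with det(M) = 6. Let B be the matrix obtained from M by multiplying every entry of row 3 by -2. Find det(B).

Scaling one row by -2 multiplies the determinant by -2.
det(B) = (-2)·(6) = -12

-12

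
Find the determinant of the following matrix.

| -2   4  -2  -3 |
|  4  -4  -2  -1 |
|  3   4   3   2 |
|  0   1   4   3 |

90

Expand along row 4 (it has 1 zero):
  + (1) · M_42   where M_42 = det([-2 -2 -3; 4 -2 -1; 3 3 2]) = -30
  − (4) · M_43   where M_43 = det([-2 4 -3; 4 -4 -1; 3 4 2]) = -120
  + (3) · M_44   where M_44 = det([-2 4 -2; 4 -4 -2; 3 4 3]) = -120
det = (+1)·(1)·(-30) + (-1)·(4)·(-120) + (+1)·(3)·(-120) = 90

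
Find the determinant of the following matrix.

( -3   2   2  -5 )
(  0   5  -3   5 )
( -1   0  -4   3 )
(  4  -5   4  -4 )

The determinant is -212.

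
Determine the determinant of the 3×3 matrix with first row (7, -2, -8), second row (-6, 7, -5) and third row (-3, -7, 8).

Expand along row 1:
  + 7 · |7 -5; -7 8| = 7·(56 − 35) = 147
  − (-2) · |-6 -5; -3 8| = −(-2)·(-48 − 15) = -126
  + (-8) · |-6 7; -3 -7| = (-8)·(42 − (-21)) = -504
Sum: (147) + (-126) + (-504) = -483

-483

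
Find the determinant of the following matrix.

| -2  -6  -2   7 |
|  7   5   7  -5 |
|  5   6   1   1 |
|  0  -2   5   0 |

-893

Expand along row 4 (it has 2 zeros):
  + (-2) · M_42   where M_42 = det([-2 -2 7; 7 7 -5; 5 1 1]) = -156
  − (5) · M_43   where M_43 = det([-2 -6 7; 7 5 -5; 5 6 1]) = 241
det = (+1)·(-2)·(-156) + (-1)·(5)·(241) = -893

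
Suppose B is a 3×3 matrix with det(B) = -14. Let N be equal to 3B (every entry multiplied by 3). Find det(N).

-378

For a 3×3 matrix, det(3B) = 3^3·det(B) = 27·det(B).
det(N) = (27)·(-14) = -378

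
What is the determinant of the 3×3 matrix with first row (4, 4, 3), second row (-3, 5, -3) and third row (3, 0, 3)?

Expand along row 3:
  + 3 · |4 3; 5 -3| = 3·(-12 − 15) = -81
  + 3 · |4 4; -3 5| = 3·(20 − (-12)) = 96
Sum: (-81) + (96) = 15

The determinant is 15.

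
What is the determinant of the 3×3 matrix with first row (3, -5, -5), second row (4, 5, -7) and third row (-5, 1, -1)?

-334

Expand along column 1:
  + 3 · |5 -7; 1 -1| = 3·(-5 − (-7)) = 6
  − 4 · |-5 -5; 1 -1| = −4·(5 − (-5)) = -40
  + (-5) · |-5 -5; 5 -7| = (-5)·(35 − (-25)) = -300
Sum: (6) + (-40) + (-300) = -334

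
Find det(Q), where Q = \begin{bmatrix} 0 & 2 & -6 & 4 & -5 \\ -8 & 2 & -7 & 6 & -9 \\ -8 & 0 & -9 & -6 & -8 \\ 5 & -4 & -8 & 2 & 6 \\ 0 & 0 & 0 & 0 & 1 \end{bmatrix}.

det(Q) = -4080

Expand along row 5 (it has 4 zeros):
  + (1) · M_55   where M_55 = det([0 2 -6 4; -8 2 -7 6; -8 0 -9 -6; 5 -4 -8 2]) = -4080
det = (+1)·(1)·(-4080) = -4080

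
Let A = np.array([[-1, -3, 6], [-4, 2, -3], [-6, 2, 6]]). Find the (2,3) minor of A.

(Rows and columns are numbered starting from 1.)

Delete row 2 and column 3; the remaining 2×2 submatrix is [-1 -3; -6 2].
Its determinant is (-1)·2 − (-3)·(-6) = -20.

-20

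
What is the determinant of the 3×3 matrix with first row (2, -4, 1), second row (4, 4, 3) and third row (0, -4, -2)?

-40

Expand along row 3:
  − (-4) · |2 1; 4 3| = −(-4)·(6 − 4) = 8
  + (-2) · |2 -4; 4 4| = (-2)·(8 − (-16)) = -48
Sum: (8) + (-48) = -40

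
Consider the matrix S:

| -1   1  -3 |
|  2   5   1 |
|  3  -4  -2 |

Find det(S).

The determinant is 82.

Expand along row 1:
  + (-1) · |5 1; -4 -2| = (-1)·(-10 − (-4)) = 6
  − 1 · |2 1; 3 -2| = −1·(-4 − 3) = 7
  + (-3) · |2 5; 3 -4| = (-3)·(-8 − 15) = 69
Sum: (6) + (7) + (69) = 82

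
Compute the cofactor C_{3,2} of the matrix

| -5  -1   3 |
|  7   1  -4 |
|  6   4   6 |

1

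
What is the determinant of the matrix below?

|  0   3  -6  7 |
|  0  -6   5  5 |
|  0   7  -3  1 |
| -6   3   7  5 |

-1830

Expand along column 1 (it has 3 zeros):
  − (-6) · M_41   where M_41 = det([3 -6 7; -6 5 5; 7 -3 1]) = -305
det = (-1)·(-6)·(-305) = -1830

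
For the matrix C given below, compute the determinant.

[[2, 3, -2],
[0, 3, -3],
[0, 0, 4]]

C is upper triangular, so det(C) is the product of the diagonal entries:
det = (2) · (3) · (4) = 24

|C| = 24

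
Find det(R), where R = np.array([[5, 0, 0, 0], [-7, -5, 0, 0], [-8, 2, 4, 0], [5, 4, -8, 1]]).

R is lower triangular, so det(R) is the product of the diagonal entries:
det = (5) · (-5) · (4) · (1) = -100

-100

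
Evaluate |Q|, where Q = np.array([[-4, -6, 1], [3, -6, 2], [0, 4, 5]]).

254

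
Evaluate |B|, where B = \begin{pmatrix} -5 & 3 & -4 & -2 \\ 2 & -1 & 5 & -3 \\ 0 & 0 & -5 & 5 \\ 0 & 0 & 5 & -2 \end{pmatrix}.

B is block upper-triangular with a 2×2 block and a 2×2 block on the diagonal, so its determinant equals the product of the determinants of the diagonal blocks.
det of the 2×2 block = -1
det of the 2×2 block = -15
det = (-1)·(-15) = 15

det(B) = 15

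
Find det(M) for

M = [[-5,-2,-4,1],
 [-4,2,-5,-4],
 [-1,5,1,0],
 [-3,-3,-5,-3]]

45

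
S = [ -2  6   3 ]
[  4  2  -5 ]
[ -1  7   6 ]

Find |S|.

det(S) = -118

Expand along column 1:
  + (-2) · |2 -5; 7 6| = (-2)·(12 − (-35)) = -94
  − 4 · |6 3; 7 6| = −4·(36 − 21) = -60
  + (-1) · |6 3; 2 -5| = (-1)·(-30 − 6) = 36
Sum: (-94) + (-60) + (36) = -118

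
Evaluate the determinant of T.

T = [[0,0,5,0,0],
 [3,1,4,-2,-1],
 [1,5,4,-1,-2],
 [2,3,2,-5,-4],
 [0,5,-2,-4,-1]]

Expand along row 1 (it has 4 zeros):
  + (5) · M_13   where M_13 = det([3 1 -2 -1; 1 5 -1 -2; 2 3 -5 -4; 0 5 -4 -1]) = -166
det = (+1)·(5)·(-166) = -830

The determinant is -830.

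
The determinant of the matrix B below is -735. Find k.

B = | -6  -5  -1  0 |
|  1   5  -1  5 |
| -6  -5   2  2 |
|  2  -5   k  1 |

1

Expanding along the row containing k, det(B) is linear in k: det(B) = (50)·k + (-785).
Set (50)·k + (-785) = -735  ⇒  (50)·k = 50  ⇒  k = 1.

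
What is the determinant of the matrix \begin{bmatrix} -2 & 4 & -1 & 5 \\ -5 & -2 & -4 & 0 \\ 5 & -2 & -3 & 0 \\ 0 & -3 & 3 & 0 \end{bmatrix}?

Expand along column 4 (it has 3 zeros):
  − (5) · M_14   where M_14 = det([-5 -2 -4; 5 -2 -3; 0 -3 3]) = 165
det = (-1)·(5)·(165) = -825

The determinant is -825.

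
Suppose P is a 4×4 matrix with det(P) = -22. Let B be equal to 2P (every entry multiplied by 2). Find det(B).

|B| = -352

For a 4×4 matrix, det(2P) = 2^4·det(P) = 16·det(P).
det(B) = (16)·(-22) = -352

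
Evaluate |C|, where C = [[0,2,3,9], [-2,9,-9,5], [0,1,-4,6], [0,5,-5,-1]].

Expand along column 1 (it has 3 zeros):
  − (-2) · M_21   where M_21 = det([2 3 9; 1 -4 6; 5 -5 -1]) = 296
det = (-1)·(-2)·(296) = 592

det(C) = 592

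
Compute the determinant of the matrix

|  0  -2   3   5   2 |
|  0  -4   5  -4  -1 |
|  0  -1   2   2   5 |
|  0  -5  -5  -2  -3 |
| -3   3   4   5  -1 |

Expand along column 1 (it has 4 zeros):
  + (-3) · M_51   where M_51 = det([-2 3 5 2; -4 5 -4 -1; -1 2 2 5; -5 -5 -2 -3]) = -1299
det = (+1)·(-3)·(-1299) = 3897

The determinant is 3897.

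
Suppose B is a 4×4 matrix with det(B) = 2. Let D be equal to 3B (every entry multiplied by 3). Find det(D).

162

For a 4×4 matrix, det(3B) = 3^4·det(B) = 81·det(B).
det(D) = (81)·(2) = 162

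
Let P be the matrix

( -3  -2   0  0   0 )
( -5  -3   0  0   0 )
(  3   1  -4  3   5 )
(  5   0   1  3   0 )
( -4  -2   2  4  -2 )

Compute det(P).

P is block lower-triangular with a 2×2 block and a 3×3 block on the diagonal, so its determinant equals the product of the determinants of the diagonal blocks.
det of the 2×2 block = -1
det of the 3×3 block = 20
det = (-1)·(20) = -20

The determinant is -20.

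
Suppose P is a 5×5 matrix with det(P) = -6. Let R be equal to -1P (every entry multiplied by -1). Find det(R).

For a 5×5 matrix, det(-1P) = (-1)^5·det(P) = -1·det(P).
det(R) = (-1)·(-6) = 6

6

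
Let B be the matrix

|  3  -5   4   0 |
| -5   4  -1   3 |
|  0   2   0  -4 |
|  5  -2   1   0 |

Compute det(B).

-238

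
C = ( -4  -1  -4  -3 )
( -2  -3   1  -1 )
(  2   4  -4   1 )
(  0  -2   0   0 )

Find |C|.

det(C) = 12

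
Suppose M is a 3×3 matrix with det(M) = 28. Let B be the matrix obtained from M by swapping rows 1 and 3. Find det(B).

|B| = -28

Swapping two rows multiplies the determinant by −1.
det(B) = (-1)·(28) = -28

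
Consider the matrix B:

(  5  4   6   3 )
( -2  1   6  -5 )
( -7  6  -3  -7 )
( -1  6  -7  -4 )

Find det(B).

The determinant is 2383.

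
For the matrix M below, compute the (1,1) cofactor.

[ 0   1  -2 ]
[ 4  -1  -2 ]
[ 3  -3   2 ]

Delete row 1 and column 1; the remaining 2×2 submatrix is [-1 -2; -3 2].
Its determinant is (-1)·2 − (-2)·(-3) = -8.
The cofactor carries sign (−1)^(1+1) = +1, so C_{1,1} = +(-8) = -8.

The cofactor is -8.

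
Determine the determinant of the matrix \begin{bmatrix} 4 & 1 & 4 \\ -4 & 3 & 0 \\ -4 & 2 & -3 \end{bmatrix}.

The determinant is -32.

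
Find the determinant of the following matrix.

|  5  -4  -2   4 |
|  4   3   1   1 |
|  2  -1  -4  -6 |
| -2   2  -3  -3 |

The determinant is -774.

Expand along row 1:
  + (5) · M_11   where M_11 = det([3 1 1; -1 -4 -6; 2 -3 -3]) = -22
  − (-4) · M_12   where M_12 = det([4 1 1; 2 -4 -6; -2 -3 -3]) = -20
  + (-2) · M_13   where M_13 = det([4 3 1; 2 -1 -6; -2 2 -3]) = 116
  − (4) · M_14   where M_14 = det([4 3 1; 2 -1 -4; -2 2 -3]) = 88
det = (+1)·(5)·(-22) + (-1)·(-4)·(-20) + (+1)·(-2)·(116) + (-1)·(4)·(88) = -774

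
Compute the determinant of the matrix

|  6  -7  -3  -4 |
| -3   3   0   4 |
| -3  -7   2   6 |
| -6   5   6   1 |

30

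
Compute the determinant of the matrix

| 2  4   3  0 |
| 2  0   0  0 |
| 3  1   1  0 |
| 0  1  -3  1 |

Expand along row 2 (it has 3 zeros):
  − (2) · M_21   where M_21 = det([4 3 0; 1 1 0; 1 -3 1]) = 1
det = (-1)·(2)·(1) = -2

-2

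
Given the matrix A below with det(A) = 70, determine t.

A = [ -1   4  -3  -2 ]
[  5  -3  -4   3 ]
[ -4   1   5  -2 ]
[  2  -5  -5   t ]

-9

Expanding along the column containing t, det(A) is linear in t: det(A) = (-4)·t + (34).
Set (-4)·t + (34) = 70  ⇒  (-4)·t = 36  ⇒  t = -9.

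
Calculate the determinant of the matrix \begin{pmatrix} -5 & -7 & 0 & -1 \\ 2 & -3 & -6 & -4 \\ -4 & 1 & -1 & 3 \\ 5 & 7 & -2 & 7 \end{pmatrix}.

Expand along row 1 (it has 1 zero):
  + (-5) · M_11   where M_11 = det([-3 -6 -4; 1 -1 3; 7 -2 7]) = -101
  − (-7) · M_12   where M_12 = det([2 -6 -4; -4 -1 3; 5 -2 7]) = -312
  − (-1) · M_14   where M_14 = det([2 -3 -6; -4 1 -1; 5 7 -2]) = 247
det = (+1)·(-5)·(-101) + (-1)·(-7)·(-312) + (-1)·(-1)·(247) = -1432

-1432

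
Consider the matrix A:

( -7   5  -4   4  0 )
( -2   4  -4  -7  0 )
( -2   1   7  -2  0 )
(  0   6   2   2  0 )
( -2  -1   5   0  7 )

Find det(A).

Expand along column 5 (it has 4 zeros):
  + (7) · M_55   where M_55 = det([-7 5 -4 4; -2 4 -4 -7; -2 1 7 -2; 0 6 2 2]) = -3600
det = (+1)·(7)·(-3600) = -25200

det(A) = -25200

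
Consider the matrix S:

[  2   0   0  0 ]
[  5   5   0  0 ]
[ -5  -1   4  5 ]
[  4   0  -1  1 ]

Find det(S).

90

S is block lower-triangular with a 2×2 block and a 2×2 block on the diagonal, so its determinant equals the product of the determinants of the diagonal blocks.
det of the 2×2 block = 10
det of the 2×2 block = 9
det = (10)·(9) = 90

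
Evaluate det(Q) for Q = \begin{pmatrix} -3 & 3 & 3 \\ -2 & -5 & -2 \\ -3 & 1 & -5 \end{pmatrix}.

Expand along row 1:
  + (-3) · |-5 -2; 1 -5| = (-3)·(25 − (-2)) = -81
  − 3 · |-2 -2; -3 -5| = −3·(10 − 6) = -12
  + 3 · |-2 -5; -3 1| = 3·(-2 − 15) = -51
Sum: (-81) + (-12) + (-51) = -144

The determinant is -144.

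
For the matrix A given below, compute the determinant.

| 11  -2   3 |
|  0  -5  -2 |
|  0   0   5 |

A is upper triangular, so det(A) is the product of the diagonal entries:
det = (11) · (-5) · (5) = -275

|A| = -275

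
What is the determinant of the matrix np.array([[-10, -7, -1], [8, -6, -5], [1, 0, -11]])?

Expand along row 3:
  + 1 · |-7 -1; -6 -5| = 1·(35 − 6) = 29
  + (-11) · |-10 -7; 8 -6| = (-11)·(60 − (-56)) = -1276
Sum: (29) + (-1276) = -1247

-1247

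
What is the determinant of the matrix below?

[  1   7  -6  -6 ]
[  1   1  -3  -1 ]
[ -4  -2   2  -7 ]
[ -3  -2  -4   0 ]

Expand along row 4 (it has 1 zero):
  − (-3) · M_41   where M_41 = det([7 -6 -6; 1 -3 -1; -2 2 -7]) = 131
  + (-2) · M_42   where M_42 = det([1 -6 -6; 1 -3 -1; -4 2 -7]) = 17
  − (-4) · M_43   where M_43 = det([1 7 -6; 1 1 -1; -4 -2 -7]) = 56
det = (-1)·(-3)·(131) + (+1)·(-2)·(17) + (-1)·(-4)·(56) = 583

583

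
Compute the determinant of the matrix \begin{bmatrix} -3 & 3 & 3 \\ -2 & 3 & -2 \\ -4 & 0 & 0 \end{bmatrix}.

60

Expand along row 3:
  + (-4) · |3 3; 3 -2| = (-4)·(-6 − 9) = 60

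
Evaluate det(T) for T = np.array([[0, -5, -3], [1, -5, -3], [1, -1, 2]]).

det(T) = 13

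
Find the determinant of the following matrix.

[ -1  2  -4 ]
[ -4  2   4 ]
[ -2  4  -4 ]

The determinant is 24.

Expand along column 1:
  + (-1) · |2 4; 4 -4| = (-1)·(-8 − 16) = 24
  − (-4) · |2 -4; 4 -4| = −(-4)·(-8 − (-16)) = 32
  + (-2) · |2 -4; 2 4| = (-2)·(8 − (-8)) = -32
Sum: (24) + (32) + (-32) = 24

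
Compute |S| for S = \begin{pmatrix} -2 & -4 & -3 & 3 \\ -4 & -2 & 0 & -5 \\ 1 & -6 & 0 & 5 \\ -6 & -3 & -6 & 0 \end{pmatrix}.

Expand along column 3 (it has 2 zeros):
  + (-3) · M_13   where M_13 = det([-4 -2 -5; 1 -6 5; -6 -3 0]) = 195
  − (-6) · M_43   where M_43 = det([-2 -4 3; -4 -2 -5; 1 -6 5]) = 98
det = (+1)·(-3)·(195) + (-1)·(-6)·(98) = 3

3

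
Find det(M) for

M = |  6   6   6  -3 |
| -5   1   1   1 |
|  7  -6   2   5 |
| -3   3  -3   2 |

The determinant is 1710.

Expand along row 1:
  + (6) · M_11   where M_11 = det([1 1 1; -6 2 5; 3 -3 2]) = 58
  − (6) · M_12   where M_12 = det([-5 1 1; 7 2 5; -3 -3 2]) = -139
  + (6) · M_13   where M_13 = det([-5 1 1; 7 -6 5; -3 3 2]) = 109
  − (-3) · M_14   where M_14 = det([-5 1 1; 7 -6 2; -3 3 -3]) = -42
det = (+1)·(6)·(58) + (-1)·(6)·(-139) + (+1)·(6)·(109) + (-1)·(-3)·(-42) = 1710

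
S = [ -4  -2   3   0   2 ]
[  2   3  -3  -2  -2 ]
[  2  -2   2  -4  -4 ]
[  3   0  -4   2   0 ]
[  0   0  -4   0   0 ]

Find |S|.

-96

Expand along row 5 (it has 4 zeros):
  + (-4) · M_53   where M_53 = det([-4 -2 0 2; 2 3 -2 -2; 2 -2 -4 -4; 3 0 2 0]) = 24
det = (+1)·(-4)·(24) = -96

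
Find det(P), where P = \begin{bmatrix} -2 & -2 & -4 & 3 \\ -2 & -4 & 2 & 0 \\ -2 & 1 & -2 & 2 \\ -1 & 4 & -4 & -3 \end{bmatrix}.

Expand along row 2 (it has 1 zero):
  − (-2) · M_21   where M_21 = det([-2 -4 3; 1 -2 2; 4 -4 -3]) = -60
  + (-4) · M_22   where M_22 = det([-2 -4 3; -2 -2 2; -1 -4 -3]) = 22
  − (2) · M_23   where M_23 = det([-2 -2 3; -2 1 2; -1 4 -3]) = 17
det = (-1)·(-2)·(-60) + (+1)·(-4)·(22) + (-1)·(2)·(17) = -242

-242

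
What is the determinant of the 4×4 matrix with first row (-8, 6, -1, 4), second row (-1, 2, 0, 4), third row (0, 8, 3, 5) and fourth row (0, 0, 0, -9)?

The determinant is 198.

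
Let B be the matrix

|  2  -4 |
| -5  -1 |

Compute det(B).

-22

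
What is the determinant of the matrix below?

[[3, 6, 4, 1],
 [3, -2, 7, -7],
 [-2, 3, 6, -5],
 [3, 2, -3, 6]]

The determinant is -127.

Expand along row 1:
  + (3) · M_11   where M_11 = det([-2 7 -7; 3 6 -5; 2 -3 6]) = -91
  − (6) · M_12   where M_12 = det([3 7 -7; -2 6 -5; 3 -3 6]) = 126
  + (4) · M_13   where M_13 = det([3 -2 -7; -2 3 -5; 3 2 6]) = 181
  − (1) · M_14   where M_14 = det([3 -2 7; -2 3 6; 3 2 -3]) = -178
det = (+1)·(3)·(-91) + (-1)·(6)·(126) + (+1)·(4)·(181) + (-1)·(1)·(-178) = -127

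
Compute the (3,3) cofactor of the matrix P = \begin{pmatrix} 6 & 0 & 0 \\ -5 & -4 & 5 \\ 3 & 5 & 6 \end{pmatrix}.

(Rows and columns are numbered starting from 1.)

Delete row 3 and column 3; the remaining 2×2 submatrix is [6 0; -5 -4].
Its determinant is 6·(-4) − 0·(-5) = -24.
The cofactor carries sign (−1)^(3+3) = +1, so C_{3,3} = +(-24) = -24.

-24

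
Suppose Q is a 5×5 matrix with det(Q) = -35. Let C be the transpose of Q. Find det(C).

det(Qᵀ) = det(Q).
det(C) = (1)·(-35) = -35

det(C) = -35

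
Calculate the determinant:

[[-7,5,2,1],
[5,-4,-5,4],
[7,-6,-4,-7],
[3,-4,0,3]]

510

Expand along row 4 (it has 1 zero):
  − (3) · M_41   where M_41 = det([5 2 1; -4 -5 4; -6 -4 -7]) = 137
  + (-4) · M_42   where M_42 = det([-7 2 1; 5 -5 4; 7 -4 -7]) = -216
  + (3) · M_44   where M_44 = det([-7 5 2; 5 -4 -5; 7 -6 -4]) = 19
det = (-1)·(3)·(137) + (+1)·(-4)·(-216) + (+1)·(3)·(19) = 510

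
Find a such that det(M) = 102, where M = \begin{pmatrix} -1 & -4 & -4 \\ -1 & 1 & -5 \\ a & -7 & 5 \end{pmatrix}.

a = 5

Expanding along the column containing a, det(M) is linear in a: det(M) = (24)·a + (-18).
Set (24)·a + (-18) = 102  ⇒  (24)·a = 120  ⇒  a = 5.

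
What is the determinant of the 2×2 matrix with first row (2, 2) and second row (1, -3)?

The determinant is -8.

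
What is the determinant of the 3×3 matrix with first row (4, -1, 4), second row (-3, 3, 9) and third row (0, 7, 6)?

Expand along row 3:
  − 7 · |4 4; -3 9| = −7·(36 − (-12)) = -336
  + 6 · |4 -1; -3 3| = 6·(12 − 3) = 54
Sum: (-336) + (54) = -282

-282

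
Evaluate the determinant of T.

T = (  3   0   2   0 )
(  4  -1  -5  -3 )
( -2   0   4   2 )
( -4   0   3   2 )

2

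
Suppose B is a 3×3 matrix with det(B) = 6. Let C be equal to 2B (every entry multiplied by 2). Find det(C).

48

For a 3×3 matrix, det(2B) = 2^3·det(B) = 8·det(B).
det(C) = (8)·(6) = 48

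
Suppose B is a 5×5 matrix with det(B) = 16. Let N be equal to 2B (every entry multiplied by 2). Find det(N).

For a 5×5 matrix, det(2B) = 2^5·det(B) = 32·det(B).
det(N) = (32)·(16) = 512

The determinant is 512.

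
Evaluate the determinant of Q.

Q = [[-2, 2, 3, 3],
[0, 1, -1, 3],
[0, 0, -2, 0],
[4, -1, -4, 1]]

Expand along row 3 (it has 3 zeros):
  + (-2) · M_33   where M_33 = det([-2 2 3; 0 1 3; 4 -1 1]) = 4
det = (+1)·(-2)·(4) = -8

The determinant is -8.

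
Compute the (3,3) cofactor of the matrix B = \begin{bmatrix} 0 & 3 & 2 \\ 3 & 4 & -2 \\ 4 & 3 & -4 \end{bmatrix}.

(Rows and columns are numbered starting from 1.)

Delete row 3 and column 3; the remaining 2×2 submatrix is [0 3; 3 4].
Its determinant is 0·4 − 3·3 = -9.
The cofactor carries sign (−1)^(3+3) = +1, so C_{3,3} = +(-9) = -9.

-9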